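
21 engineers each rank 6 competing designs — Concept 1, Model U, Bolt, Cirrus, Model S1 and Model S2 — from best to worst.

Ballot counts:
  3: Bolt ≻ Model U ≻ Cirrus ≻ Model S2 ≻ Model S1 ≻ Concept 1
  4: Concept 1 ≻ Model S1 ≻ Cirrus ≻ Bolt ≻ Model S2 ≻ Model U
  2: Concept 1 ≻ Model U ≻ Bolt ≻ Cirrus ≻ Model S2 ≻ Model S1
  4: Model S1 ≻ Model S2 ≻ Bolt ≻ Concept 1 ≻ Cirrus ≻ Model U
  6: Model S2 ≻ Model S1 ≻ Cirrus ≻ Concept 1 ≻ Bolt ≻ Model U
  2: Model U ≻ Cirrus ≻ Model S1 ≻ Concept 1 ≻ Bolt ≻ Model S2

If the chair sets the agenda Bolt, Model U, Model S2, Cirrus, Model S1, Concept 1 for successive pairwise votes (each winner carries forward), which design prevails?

Round 1: Bolt vs Model U — 17–4, Bolt advances.
Round 2: Bolt vs Model S2 — 11–10, Bolt advances.
Round 3: Bolt vs Cirrus — 9–12, Cirrus advances.
Round 4: Cirrus vs Model S1 — 7–14, Model S1 advances.
Round 5: Model S1 vs Concept 1 — 15–6, Model S1 advances.
Model S1 survives the agenda.

Model S1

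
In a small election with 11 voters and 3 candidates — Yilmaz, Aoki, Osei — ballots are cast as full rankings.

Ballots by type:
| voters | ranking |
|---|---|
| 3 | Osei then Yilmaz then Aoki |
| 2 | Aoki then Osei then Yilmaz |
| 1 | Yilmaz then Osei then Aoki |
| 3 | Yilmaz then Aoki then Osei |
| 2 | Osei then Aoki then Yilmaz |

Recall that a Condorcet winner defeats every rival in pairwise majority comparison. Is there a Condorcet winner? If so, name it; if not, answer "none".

Osei

Check each pair by majority over 11 ballots:
Yilmaz vs Aoki: 7 to 4, Yilmaz.
Yilmaz vs Osei: Yilmaz is ranked higher on 1+3 = 4 ballots, Osei on 7. Osei wins 7–4.
Aoki vs Osei: 2+3 = 5 for Aoki, 6 for Osei — Osei by 6–5.
Osei beats each of Yilmaz, Aoki — Osei is the Condorcet winner.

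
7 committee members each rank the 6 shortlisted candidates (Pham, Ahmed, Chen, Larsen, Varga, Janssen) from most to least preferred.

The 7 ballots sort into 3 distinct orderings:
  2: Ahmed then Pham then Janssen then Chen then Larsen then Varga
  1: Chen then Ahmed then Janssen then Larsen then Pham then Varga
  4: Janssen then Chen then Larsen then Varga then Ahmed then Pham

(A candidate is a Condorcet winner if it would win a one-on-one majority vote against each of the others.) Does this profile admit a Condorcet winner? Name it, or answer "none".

Janssen

Pairwise majorities:
Pham vs Ahmed: Pham is ranked higher on 0 ballots, Ahmed on 7. Ahmed wins 7–0.
Pham vs Chen: Pham is ranked higher on 2 ballots, Chen on 5. Chen wins 5–2.
Pham vs Larsen: 2 for Pham, 5 for Larsen — Larsen by 5–2.
Pham vs Varga: Pham is ranked higher on 2+1 = 3 ballots, Varga on 4. Varga wins 4–3.
Pham vs Janssen: 2 to 5, Janssen.
Ahmed vs Chen: Ahmed preferred on 2 ballots; Chen wins 5–2.
Ahmed vs Larsen: 3 to 4, Larsen.
Ahmed vs Varga: Ahmed is ranked higher on 2+1 = 3 ballots, Varga on 4. Varga wins 4–3.
Ahmed vs Janssen: Ahmed preferred on 2+1 = 3 ballots; Janssen wins 4–3.
Chen vs Larsen: Chen is ranked higher on 2+1+4 = 7 ballots, Larsen on 0. Chen wins 7–0.
Chen vs Varga: Chen is ranked higher on 2+1+4 = 7 ballots, Varga on 0. Chen wins 7–0.
Chen vs Janssen: 1 for Chen, 6 for Janssen — Janssen by 6–1.
Larsen vs Varga: Larsen is ranked higher on 2+1+4 = 7 ballots, Varga on 0. Larsen wins 7–0.
Larsen vs Janssen: Larsen is ranked higher on 0 ballots, Janssen on 7. Janssen wins 7–0.
Varga vs Janssen: 0 to 7, Janssen.
Janssen wins every pairwise contest, so Janssen is the Condorcet winner.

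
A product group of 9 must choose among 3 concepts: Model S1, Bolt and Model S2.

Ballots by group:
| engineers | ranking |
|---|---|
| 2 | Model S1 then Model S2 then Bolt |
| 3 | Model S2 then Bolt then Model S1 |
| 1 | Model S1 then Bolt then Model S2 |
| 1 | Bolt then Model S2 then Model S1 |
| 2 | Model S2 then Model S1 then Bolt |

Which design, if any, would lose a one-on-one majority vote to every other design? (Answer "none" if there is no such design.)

Bolt

Head-to-head results (9 engineers):
Model S1 vs Bolt: Model S1 wins 5–4.
Model S1–Model S2: Model S2 6–3.
Bolt vs Model S2: Bolt is ranked higher on 1+1 = 2 ballots, Model S2 on 7. Model S2 wins 7–2.
Bolt loses to every other design — it is the Condorcet loser.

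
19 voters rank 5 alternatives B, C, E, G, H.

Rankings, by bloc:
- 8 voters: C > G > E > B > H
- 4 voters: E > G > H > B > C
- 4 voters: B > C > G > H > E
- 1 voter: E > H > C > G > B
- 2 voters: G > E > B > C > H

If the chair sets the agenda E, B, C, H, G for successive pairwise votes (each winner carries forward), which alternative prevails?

Round 1: E vs B — 15–4, E advances.
Round 2: E vs C — 7–12, C advances.
Round 3: C vs H — 14–5, C advances.
Round 4: C vs G — 13–6, C advances.
C survives the agenda.

C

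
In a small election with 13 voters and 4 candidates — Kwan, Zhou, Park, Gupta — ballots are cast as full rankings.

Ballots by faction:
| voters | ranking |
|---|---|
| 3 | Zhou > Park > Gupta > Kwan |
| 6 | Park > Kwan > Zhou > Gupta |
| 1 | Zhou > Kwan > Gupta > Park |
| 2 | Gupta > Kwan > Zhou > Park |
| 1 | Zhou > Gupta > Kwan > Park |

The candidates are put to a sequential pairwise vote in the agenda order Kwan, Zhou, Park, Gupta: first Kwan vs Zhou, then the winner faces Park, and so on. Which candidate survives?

Park

Round 1: Kwan vs Zhou — 8–5, Kwan advances.
Round 2: Kwan vs Park — 4–9, Park advances.
Round 3: Park vs Gupta — 9–4, Park advances.
Park survives the agenda.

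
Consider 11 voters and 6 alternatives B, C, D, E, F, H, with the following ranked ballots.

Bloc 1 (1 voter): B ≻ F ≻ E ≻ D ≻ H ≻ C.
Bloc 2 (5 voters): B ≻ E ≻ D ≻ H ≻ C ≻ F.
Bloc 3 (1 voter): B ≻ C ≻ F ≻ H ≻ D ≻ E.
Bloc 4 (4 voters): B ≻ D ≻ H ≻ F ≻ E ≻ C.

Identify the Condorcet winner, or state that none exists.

B

Pairwise majorities:
B vs C: 11 to 0, B.
B vs D: B is ranked higher on 1+5+1+4 = 11 ballots, D on 0. B wins 11–0.
B vs E: 1+5+1+4 = 11 for B, 0 for E — B by 11–0.
B vs F: B is ranked higher on 1+5+1+4 = 11 ballots, F on 0. B wins 11–0.
B vs H: 1+5+1+4 = 11 for B, 0 for H — B by 11–0.
C vs D: 1 for C, 10 for D — D by 10–1.
C vs E: C is ranked higher on 1 ballot, E on 10. E wins 10–1.
C vs F: 6 to 5, C.
C vs H: 1 for C, 10 for H — H by 10–1.
D vs E: 1+4 = 5 for D, 6 for E — E by 6–5.
D vs F: 9 to 2, D.
D vs H: D is ranked higher on 1+5+4 = 10 ballots, H on 1. D wins 10–1.
E vs F: E is ranked higher on 5 ballots, F on 6. F wins 6–5.
E vs H: 6 to 5, E.
F vs H: 2 to 9, H.
B wins every pairwise contest, so B is the Condorcet winner.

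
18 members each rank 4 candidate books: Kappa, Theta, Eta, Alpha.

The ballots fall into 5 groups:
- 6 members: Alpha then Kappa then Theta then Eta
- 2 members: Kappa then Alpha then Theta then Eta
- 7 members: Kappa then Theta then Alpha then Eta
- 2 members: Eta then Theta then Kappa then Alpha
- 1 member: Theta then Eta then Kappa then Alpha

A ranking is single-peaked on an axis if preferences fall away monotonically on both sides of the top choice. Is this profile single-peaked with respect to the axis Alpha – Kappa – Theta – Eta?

Axis positions: Alpha=1, Kappa=2, Theta=3, Eta=4.
Group 1 (peak Alpha at position 1): ranking walks positions 1-2-3-4, expanding outward from the peak — single-peaked.
Group 2 (peak Kappa at position 2): ranking walks positions 2-1-3-4, expanding outward from the peak — single-peaked.
Group 3 (peak Kappa at position 2): ranking walks positions 2-3-1-4, expanding outward from the peak — single-peaked.
Group 4 (peak Eta at position 4): ranking walks positions 4-3-2-1, expanding outward from the peak — single-peaked.
Group 5 (peak Theta at position 3): ranking walks positions 3-4-2-1, expanding outward from the peak — single-peaked.
Every ranking is single-peaked on this axis.

yes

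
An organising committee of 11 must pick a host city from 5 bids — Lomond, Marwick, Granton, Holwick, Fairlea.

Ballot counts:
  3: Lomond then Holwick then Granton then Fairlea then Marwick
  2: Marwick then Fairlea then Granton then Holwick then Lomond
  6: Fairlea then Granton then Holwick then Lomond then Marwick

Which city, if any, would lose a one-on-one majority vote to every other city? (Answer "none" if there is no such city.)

Marwick

Head-to-head results (11 organisers):
Lomond vs Marwick: Lomond preferred on 3+6 = 9 ballots; Lomond wins 9–2.
Lomond vs Granton: Granton wins 8–3.
Lomond–Holwick: Holwick 8–3.
Lomond–Fairlea: Fairlea 8–3.
Marwick vs Granton: Granton, 9–2.
Marwick vs Holwick: Holwick, 9–2.
Marwick vs Fairlea: Fairlea wins 9–2.
Granton vs Holwick: Granton, 8–3.
Granton vs Fairlea: Fairlea wins 8–3.
Holwick–Fairlea: Fairlea 8–3.
Marwick is beaten in every head-to-head and is the Condorcet loser.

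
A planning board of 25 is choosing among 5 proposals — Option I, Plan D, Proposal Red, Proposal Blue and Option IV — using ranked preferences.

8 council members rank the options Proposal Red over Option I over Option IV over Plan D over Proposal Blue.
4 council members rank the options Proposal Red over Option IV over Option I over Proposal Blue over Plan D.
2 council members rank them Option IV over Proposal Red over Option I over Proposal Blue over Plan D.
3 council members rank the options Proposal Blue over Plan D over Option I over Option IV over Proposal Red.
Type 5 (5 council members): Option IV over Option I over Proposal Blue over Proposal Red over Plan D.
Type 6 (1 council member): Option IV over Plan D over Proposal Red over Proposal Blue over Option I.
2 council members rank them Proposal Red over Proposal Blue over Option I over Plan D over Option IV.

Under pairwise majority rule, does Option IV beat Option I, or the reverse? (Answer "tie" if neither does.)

Option I

Ballots ranking Option IV above Option I: 4 + 2 + 5 + 1 = 12.
Ballots ranking Option I above Option IV: 25 − 12 = 13.
Option I wins the head-to-head 13–12.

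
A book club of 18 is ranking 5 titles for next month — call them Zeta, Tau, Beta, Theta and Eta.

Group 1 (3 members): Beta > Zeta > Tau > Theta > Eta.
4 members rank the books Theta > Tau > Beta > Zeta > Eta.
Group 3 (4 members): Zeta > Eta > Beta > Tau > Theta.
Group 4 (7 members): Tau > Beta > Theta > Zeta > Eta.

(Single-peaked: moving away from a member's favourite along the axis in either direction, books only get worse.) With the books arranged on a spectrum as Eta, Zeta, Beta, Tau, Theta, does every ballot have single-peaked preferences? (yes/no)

yes

Axis positions: Eta=1, Zeta=2, Beta=3, Tau=4, Theta=5.
Group 1 (peak Beta at position 3): ranking walks positions 3-2-4-5-1, expanding outward from the peak — single-peaked.
Group 2 (peak Theta at position 5): ranking walks positions 5-4-3-2-1, expanding outward from the peak — single-peaked.
Group 3 (peak Zeta at position 2): ranking walks positions 2-1-3-4-5, expanding outward from the peak — single-peaked.
Group 4 (peak Tau at position 4): ranking walks positions 4-3-5-2-1, expanding outward from the peak — single-peaked.
Every ranking is single-peaked on this axis.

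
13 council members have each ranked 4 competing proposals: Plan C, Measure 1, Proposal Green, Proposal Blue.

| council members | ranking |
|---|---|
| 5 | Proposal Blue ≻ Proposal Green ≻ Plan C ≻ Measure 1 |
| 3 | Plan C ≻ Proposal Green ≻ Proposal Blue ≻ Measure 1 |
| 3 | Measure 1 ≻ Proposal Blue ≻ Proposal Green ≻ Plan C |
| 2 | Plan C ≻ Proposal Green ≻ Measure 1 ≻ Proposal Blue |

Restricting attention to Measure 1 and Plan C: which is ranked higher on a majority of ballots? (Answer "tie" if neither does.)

Plan C

Ballots ranking Measure 1 above Plan C: 3.
Ballots ranking Plan C above Measure 1: 13 − 3 = 10.
Plan C wins the head-to-head 10–3.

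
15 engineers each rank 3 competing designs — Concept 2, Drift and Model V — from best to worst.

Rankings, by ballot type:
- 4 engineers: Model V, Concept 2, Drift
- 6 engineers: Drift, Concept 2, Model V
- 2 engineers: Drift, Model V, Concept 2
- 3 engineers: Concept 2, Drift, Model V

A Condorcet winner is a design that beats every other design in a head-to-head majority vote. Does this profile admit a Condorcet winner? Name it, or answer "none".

Pairwise majorities:
Concept 2 vs Drift: 7 to 8, Drift.
Concept 2 vs Model V: Concept 2, 9–6.
Drift vs Model V: 11 to 4, Drift.
Only Drift has no losses; Drift is the Condorcet winner.

Drift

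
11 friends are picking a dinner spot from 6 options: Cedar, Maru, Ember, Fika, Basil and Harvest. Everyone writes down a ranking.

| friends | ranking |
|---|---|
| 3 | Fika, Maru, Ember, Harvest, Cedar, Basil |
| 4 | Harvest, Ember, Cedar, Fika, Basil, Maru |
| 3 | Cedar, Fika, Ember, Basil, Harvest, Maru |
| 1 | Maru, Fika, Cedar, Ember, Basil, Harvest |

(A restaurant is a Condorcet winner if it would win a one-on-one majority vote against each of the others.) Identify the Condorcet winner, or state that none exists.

none

Head-to-head results (11 friends):
Cedar vs Maru: Cedar preferred on 4+3 = 7 ballots; Cedar wins 7–4.
Cedar vs Ember: 4 to 7, Ember.
Cedar vs Fika: 4+3 = 7 for Cedar, 4 for Fika — Cedar by 7–4.
Cedar vs Basil: 3+4+3+1 = 11 for Cedar, 0 for Basil — Cedar by 11–0.
Cedar vs Harvest: Cedar is ranked higher on 3+1 = 4 ballots, Harvest on 7. Harvest wins 7–4.
Maru vs Ember: 4 to 7, Ember.
Maru vs Fika: 1 to 10, Fika.
Maru vs Basil: 4 to 7, Basil.
Maru vs Harvest: Maru preferred on 3+1 = 4 ballots; Harvest wins 7–4.
Ember vs Fika: Ember preferred on 4 ballots; Fika wins 7–4.
Ember vs Basil: Ember preferred on 3+4+3+1 = 11 ballots; Ember wins 11–0.
Ember vs Harvest: 3+3+1 = 7 for Ember, 4 for Harvest — Ember by 7–4.
Fika vs Basil: 11 to 0, Fika.
Fika vs Harvest: 7 to 4, Fika.
Basil vs Harvest: Basil is ranked higher on 3+1 = 4 ballots, Harvest on 7. Harvest wins 7–4.
Every restaurant loses at least once (Cedar loses to Ember; Maru loses to Cedar; Ember loses to Fika; Fika loses to Cedar; Basil loses to Cedar; Harvest loses to Ember). The majority relation contains the cycle Cedar beats Fika beats Ember beats Cedar, so there is no Condorcet winner.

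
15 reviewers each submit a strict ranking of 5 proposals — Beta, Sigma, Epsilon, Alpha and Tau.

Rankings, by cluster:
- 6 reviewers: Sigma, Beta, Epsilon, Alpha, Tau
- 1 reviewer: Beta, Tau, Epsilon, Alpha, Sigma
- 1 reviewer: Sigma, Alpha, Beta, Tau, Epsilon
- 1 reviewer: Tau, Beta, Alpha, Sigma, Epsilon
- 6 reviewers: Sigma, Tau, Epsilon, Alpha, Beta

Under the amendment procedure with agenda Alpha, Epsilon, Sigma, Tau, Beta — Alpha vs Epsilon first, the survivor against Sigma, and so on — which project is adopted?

Sigma

Round 1: Alpha vs Epsilon — 2–13, Epsilon advances.
Round 2: Epsilon vs Sigma — 1–14, Sigma advances.
Round 3: Sigma vs Tau — 13–2, Sigma advances.
Round 4: Sigma vs Beta — 13–2, Sigma advances.
The agenda winner is Sigma.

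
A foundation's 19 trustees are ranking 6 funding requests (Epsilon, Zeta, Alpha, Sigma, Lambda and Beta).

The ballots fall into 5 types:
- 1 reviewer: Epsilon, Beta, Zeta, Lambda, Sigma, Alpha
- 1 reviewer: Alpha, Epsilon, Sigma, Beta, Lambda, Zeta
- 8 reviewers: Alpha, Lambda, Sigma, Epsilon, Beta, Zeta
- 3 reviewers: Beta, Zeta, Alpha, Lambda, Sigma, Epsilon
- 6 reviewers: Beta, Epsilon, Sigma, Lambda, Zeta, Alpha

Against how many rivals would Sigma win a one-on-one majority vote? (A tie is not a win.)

Sigma against each rival (19 reviewers):
Sigma vs Epsilon: 8+3 = 11 for Sigma, 8 for Epsilon — Sigma by 11–8.
Sigma vs Zeta: 15 to 4, Sigma.
Sigma–Alpha: Alpha 12–7.
Sigma vs Lambda: Lambda, 12–7.
Sigma vs Beta: Beta, 10–9.
Sigma beats Epsilon, Zeta; loses to Alpha, Lambda, Beta — 2 pairwise wins.

2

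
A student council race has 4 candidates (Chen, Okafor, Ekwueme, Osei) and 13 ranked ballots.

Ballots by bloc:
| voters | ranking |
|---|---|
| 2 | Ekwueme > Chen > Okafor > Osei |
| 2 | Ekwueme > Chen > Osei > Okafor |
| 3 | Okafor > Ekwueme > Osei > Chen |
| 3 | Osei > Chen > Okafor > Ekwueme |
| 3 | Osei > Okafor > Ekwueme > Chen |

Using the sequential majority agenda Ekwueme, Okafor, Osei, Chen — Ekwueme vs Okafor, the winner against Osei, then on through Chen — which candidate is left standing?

Osei

Round 1: Ekwueme vs Okafor — 4–9, Okafor advances.
Round 2: Okafor vs Osei — 5–8, Osei advances.
Round 3: Osei vs Chen — 9–4, Osei advances.
Osei survives the agenda.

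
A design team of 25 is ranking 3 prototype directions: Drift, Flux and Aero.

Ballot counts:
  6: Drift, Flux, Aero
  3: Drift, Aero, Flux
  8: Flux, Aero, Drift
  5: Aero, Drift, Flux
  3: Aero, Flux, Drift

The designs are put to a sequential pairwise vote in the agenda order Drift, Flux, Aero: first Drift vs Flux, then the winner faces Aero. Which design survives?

Aero

Round 1: Drift vs Flux — 14–11, Drift advances.
Round 2: Drift vs Aero — 9–16, Aero advances.
Aero survives the agenda.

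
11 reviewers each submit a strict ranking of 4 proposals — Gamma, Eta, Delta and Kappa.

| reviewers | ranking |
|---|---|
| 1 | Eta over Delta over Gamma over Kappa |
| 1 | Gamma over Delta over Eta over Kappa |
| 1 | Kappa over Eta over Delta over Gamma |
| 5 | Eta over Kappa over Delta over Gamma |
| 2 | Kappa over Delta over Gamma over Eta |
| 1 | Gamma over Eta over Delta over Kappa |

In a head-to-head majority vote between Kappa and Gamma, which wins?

Ballots ranking Kappa above Gamma: 1 + 5 + 2 = 8.
Ballots ranking Gamma above Kappa: 11 − 8 = 3.
Kappa wins the head-to-head 8–3.

Kappa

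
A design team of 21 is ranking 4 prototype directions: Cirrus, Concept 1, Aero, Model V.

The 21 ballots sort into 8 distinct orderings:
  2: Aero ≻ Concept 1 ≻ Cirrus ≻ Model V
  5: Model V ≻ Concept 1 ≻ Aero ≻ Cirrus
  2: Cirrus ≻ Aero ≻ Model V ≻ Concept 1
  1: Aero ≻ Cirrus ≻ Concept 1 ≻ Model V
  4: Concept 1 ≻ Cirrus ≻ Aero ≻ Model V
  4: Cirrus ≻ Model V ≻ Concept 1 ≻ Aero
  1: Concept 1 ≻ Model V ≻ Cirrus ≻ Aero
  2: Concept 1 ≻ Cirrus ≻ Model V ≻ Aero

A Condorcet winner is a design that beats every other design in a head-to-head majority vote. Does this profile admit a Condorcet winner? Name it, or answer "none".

Head-to-head results (21 engineers):
Cirrus vs Concept 1: Cirrus preferred on 2+1+4 = 7 ballots; Concept 1 wins 14–7.
Cirrus vs Aero: Cirrus is ranked higher on 2+4+4+1+2 = 13 ballots, Aero on 8. Cirrus wins 13–8.
Cirrus vs Model V: Cirrus is ranked higher on 2+2+1+4+4+2 = 15 ballots, Model V on 6. Cirrus wins 15–6.
Concept 1 vs Aero: Concept 1 is ranked higher on 5+4+4+1+2 = 16 ballots, Aero on 5. Concept 1 wins 16–5.
Concept 1 vs Model V: 10 to 11, Model V.
Aero vs Model V: Aero preferred on 2+2+1+4 = 9 ballots; Model V wins 12–9.
Each design drops at least one matchup (Cirrus loses to Concept 1; Concept 1 loses to Model V; Aero loses to Cirrus; Model V loses to Cirrus); the cycle Cirrus → Model V → Concept 1 → Cirrus rules out a Condorcet winner.

none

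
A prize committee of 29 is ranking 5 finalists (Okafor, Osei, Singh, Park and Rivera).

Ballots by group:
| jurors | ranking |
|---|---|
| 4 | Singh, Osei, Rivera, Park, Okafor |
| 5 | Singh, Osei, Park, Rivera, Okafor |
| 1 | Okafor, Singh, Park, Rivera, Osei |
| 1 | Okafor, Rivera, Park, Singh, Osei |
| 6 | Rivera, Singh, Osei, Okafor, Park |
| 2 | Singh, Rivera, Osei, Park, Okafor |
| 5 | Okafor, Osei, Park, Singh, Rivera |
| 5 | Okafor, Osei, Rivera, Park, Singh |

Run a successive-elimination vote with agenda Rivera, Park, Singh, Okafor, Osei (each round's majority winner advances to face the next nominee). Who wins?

Singh

Round 1: Rivera vs Park — 18–11, Rivera advances.
Round 2: Rivera vs Singh — 12–17, Singh advances.
Round 3: Singh vs Okafor — 17–12, Singh advances.
Round 4: Singh vs Osei — 19–10, Singh advances.
Singh survives the agenda.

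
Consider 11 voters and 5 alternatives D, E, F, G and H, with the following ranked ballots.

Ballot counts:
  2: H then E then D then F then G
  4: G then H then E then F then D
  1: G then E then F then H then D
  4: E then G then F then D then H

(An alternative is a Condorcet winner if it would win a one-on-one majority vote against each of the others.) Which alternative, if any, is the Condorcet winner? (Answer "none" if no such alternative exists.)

none

Check each pair by majority over 11 ballots:
D vs E: 0 to 11, E.
D vs F: 2 for D, 9 for F — F by 9–2.
D vs G: 2 for D, 9 for G — G by 9–2.
D vs H: D preferred on 4 ballots; H wins 7–4.
E vs F: E preferred on 2+4+1+4 = 11 ballots; E wins 11–0.
E vs G: E is ranked higher on 2+4 = 6 ballots, G on 5. E wins 6–5.
E vs H: E is ranked higher on 1+4 = 5 ballots, H on 6. H wins 6–5.
F vs G: 2 to 9, G.
F vs H: 1+4 = 5 for F, 6 for H — H by 6–5.
G vs H: G is ranked higher on 4+1+4 = 9 ballots, H on 2. G wins 9–2.
No alternative is unbeaten: D loses to E; E loses to H; F loses to E; G loses to E; H loses to G. In particular E beats G beats H beats E is a majority cycle — no Condorcet winner exists.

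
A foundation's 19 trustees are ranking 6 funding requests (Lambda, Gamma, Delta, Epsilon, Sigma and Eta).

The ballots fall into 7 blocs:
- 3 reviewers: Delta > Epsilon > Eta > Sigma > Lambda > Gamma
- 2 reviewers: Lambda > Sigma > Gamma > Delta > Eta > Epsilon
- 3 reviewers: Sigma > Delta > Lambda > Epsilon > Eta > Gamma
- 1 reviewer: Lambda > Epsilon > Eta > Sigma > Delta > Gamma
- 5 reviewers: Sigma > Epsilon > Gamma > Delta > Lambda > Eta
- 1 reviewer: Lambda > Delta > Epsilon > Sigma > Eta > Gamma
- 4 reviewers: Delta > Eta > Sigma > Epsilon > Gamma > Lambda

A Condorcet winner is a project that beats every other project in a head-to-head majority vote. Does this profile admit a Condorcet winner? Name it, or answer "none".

Sigma

Pairwise majorities:
Lambda vs Gamma: Lambda is ranked higher on 3+2+3+1+1 = 10 ballots, Gamma on 9. Lambda wins 10–9.
Lambda–Delta: Delta 15–4.
Lambda vs Epsilon: Lambda preferred on 2+3+1+1 = 7 ballots; Epsilon wins 12–7.
Lambda vs Sigma: 2+1+1 = 4 for Lambda, 15 for Sigma — Sigma by 15–4.
Lambda–Eta: Lambda 12–7.
Gamma–Delta: Delta 12–7.
Gamma vs Epsilon: 2 to 17, Epsilon.
Gamma vs Sigma: Gamma is ranked higher on 0 ballots, Sigma on 19. Sigma wins 19–0.
Gamma vs Eta: Gamma is ranked higher on 2+5 = 7 ballots, Eta on 12. Eta wins 12–7.
Delta vs Epsilon: Delta preferred on 3+2+3+1+4 = 13 ballots; Delta wins 13–6.
Delta vs Sigma: Sigma wins 11–8.
Delta vs Eta: Delta wins 18–1.
Epsilon vs Sigma: Sigma, 14–5.
Epsilon vs Eta: 3+3+1+5+1 = 13 for Epsilon, 6 for Eta — Epsilon by 13–6.
Sigma vs Eta: Sigma preferred on 2+3+5+1 = 11 ballots; Sigma wins 11–8.
Sigma wins every pairwise contest, so Sigma is the Condorcet winner.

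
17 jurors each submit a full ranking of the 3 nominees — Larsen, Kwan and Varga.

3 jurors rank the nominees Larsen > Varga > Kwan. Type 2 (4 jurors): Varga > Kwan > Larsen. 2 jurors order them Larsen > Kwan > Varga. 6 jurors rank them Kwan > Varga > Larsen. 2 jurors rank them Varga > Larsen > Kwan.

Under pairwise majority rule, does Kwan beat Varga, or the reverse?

Varga

Ballots ranking Kwan above Varga: 2 + 6 = 8.
Ballots ranking Varga above Kwan: 17 − 8 = 9.
Varga wins the head-to-head 9–8.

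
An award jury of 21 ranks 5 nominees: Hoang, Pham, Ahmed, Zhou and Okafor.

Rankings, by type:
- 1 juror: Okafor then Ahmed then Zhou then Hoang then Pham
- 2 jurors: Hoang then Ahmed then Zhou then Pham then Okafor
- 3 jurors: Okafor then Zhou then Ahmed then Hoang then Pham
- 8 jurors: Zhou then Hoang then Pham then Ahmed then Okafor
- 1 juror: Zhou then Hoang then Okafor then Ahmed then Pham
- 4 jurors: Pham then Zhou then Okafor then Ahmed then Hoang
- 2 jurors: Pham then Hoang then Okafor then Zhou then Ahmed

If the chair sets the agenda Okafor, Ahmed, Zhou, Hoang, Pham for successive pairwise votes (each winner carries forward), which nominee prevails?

Round 1: Okafor vs Ahmed — 11–10, Okafor advances.
Round 2: Okafor vs Zhou — 6–15, Zhou advances.
Round 3: Zhou vs Hoang — 17–4, Zhou advances.
Round 4: Zhou vs Pham — 15–6, Zhou advances.
Zhou survives the agenda.

Zhou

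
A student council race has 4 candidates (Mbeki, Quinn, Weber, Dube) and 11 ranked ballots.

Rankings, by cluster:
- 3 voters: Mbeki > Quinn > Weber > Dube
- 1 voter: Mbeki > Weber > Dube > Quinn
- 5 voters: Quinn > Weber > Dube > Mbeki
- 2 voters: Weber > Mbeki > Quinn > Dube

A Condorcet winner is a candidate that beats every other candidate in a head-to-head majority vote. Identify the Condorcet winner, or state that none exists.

none

Check each pair by majority over 11 ballots:
Mbeki vs Quinn: Mbeki wins 6–5.
Mbeki vs Weber: Weber, 7–4.
Mbeki–Dube: Mbeki 6–5.
Quinn–Weber: Quinn 8–3.
Quinn vs Dube: Quinn wins 10–1.
Weber vs Dube: Weber, 11–0.
Every candidate loses at least once (Mbeki loses to Weber; Quinn loses to Mbeki; Weber loses to Quinn; Dube loses to Mbeki). The majority relation contains the cycle Mbeki → Quinn → Weber → Mbeki, so there is no Condorcet winner.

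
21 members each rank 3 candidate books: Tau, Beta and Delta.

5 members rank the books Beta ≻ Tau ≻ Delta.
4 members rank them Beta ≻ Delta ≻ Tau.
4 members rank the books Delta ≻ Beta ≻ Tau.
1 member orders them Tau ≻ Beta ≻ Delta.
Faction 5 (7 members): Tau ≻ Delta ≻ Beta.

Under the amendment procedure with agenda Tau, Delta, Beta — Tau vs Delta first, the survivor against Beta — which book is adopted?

Beta

Round 1: Tau vs Delta — 13–8, Tau advances.
Round 2: Tau vs Beta — 8–13, Beta advances.
Beta survives the agenda.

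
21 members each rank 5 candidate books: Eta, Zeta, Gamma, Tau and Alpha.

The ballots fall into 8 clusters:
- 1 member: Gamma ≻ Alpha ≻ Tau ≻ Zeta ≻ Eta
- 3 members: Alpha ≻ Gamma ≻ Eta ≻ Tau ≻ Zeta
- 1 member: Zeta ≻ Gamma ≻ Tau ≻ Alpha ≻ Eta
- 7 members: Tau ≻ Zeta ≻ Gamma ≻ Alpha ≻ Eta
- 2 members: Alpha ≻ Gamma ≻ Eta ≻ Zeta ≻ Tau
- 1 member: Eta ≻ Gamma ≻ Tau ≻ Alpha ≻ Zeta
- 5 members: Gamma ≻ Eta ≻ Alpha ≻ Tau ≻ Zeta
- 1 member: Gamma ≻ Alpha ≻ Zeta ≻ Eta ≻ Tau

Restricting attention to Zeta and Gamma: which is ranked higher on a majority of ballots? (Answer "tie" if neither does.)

Gamma

Ballots ranking Zeta above Gamma: 1 + 7 = 8.
Ballots ranking Gamma above Zeta: 21 − 8 = 13.
Gamma wins the head-to-head 13–8.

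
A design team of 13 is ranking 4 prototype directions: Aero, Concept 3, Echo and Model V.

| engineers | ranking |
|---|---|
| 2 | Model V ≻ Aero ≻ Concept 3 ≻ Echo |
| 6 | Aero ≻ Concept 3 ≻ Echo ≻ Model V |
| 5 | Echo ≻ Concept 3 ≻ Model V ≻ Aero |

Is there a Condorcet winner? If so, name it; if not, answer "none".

Pairwise majorities:
Aero vs Concept 3: 2+6 = 8 for Aero, 5 for Concept 3 — Aero by 8–5.
Aero vs Echo: 2+6 = 8 for Aero, 5 for Echo — Aero by 8–5.
Aero vs Model V: 6 to 7, Model V.
Concept 3 vs Echo: 2+6 = 8 for Concept 3, 5 for Echo — Concept 3 by 8–5.
Concept 3 vs Model V: Concept 3 is ranked higher on 6+5 = 11 ballots, Model V on 2. Concept 3 wins 11–2.
Echo vs Model V: Echo is ranked higher on 6+5 = 11 ballots, Model V on 2. Echo wins 11–2.
Each design drops at least one matchup (Aero loses to Model V; Concept 3 loses to Aero; Echo loses to Aero; Model V loses to Concept 3); the cycle Aero beats Concept 3 beats Model V beats Aero rules out a Condorcet winner.

none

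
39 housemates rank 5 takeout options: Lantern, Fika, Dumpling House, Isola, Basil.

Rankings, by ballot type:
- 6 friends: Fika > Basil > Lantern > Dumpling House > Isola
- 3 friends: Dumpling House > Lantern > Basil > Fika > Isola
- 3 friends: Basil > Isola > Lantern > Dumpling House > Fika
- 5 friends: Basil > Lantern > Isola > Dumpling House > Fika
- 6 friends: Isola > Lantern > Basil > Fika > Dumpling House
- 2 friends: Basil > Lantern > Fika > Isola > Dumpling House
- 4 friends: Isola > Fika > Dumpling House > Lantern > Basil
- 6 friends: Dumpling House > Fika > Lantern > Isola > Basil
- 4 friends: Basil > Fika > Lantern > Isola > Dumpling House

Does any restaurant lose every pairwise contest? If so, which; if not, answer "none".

Pairwise majorities:
Lantern vs Fika: 19 to 20, Fika.
Lantern–Dumpling House: Lantern 26–13.
Lantern vs Isola: Lantern preferred on 6+3+5+2+6+4 = 26 ballots; Lantern wins 26–13.
Lantern–Basil: Basil 20–19.
Fika vs Dumpling House: 6+6+2+4+4 = 22 for Fika, 17 for Dumpling House — Fika by 22–17.
Fika vs Isola: Fika preferred on 6+3+2+6+4 = 21 ballots; Fika wins 21–18.
Fika–Basil: Basil 23–16.
Dumpling House vs Isola: Dumpling House is ranked higher on 6+3+6 = 15 ballots, Isola on 24. Isola wins 24–15.
Dumpling House vs Basil: 3+4+6 = 13 for Dumpling House, 26 for Basil — Basil by 26–13.
Isola vs Basil: Isola is ranked higher on 6+4+6 = 16 ballots, Basil on 23. Basil wins 23–16.
Only Dumpling House has no wins; Dumpling House is the Condorcet loser.

Dumpling House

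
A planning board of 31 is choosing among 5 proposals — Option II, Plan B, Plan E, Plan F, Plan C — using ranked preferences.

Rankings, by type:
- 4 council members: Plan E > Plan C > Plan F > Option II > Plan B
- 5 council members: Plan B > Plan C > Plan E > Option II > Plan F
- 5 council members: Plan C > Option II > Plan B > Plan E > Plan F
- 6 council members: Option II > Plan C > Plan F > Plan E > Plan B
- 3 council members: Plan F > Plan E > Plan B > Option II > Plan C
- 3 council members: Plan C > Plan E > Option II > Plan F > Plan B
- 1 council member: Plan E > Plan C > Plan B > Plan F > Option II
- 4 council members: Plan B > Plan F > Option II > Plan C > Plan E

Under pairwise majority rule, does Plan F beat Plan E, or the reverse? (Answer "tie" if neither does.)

Ballots ranking Plan F above Plan E: 6 + 3 + 4 = 13.
Ballots ranking Plan E above Plan F: 31 − 13 = 18.
Plan E wins the head-to-head 18–13.

Plan E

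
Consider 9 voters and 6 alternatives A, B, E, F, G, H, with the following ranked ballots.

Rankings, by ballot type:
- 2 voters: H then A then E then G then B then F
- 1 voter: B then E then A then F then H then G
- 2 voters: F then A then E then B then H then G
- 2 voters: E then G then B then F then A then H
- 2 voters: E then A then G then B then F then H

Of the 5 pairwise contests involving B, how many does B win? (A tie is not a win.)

2

B against each rival (9 voters):
B vs A: 1+2 = 3 for B, 6 for A — A by 6–3.
B vs E: E, 8–1.
B vs F: B wins 7–2.
B vs G: G wins 6–3.
B vs H: 7 to 2, B.
B beats F, H; loses to A, E, G — 2 pairwise wins.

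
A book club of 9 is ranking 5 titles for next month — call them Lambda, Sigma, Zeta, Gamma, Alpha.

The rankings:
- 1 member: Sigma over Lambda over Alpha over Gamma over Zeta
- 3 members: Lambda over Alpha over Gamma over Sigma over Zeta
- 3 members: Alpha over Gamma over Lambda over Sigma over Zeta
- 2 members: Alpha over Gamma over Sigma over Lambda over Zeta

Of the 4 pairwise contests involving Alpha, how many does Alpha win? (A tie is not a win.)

4

Alpha against each rival (9 members):
Alpha vs Lambda: Alpha preferred on 3+2 = 5 ballots; Alpha wins 5–4.
Alpha vs Sigma: 3+3+2 = 8 for Alpha, 1 for Sigma — Alpha by 8–1.
Alpha vs Zeta: Alpha preferred on 1+3+3+2 = 9 ballots; Alpha wins 9–0.
Alpha vs Gamma: Alpha, 9–0.
Alpha beats Lambda, Sigma, Zeta, Gamma — 4 pairwise wins.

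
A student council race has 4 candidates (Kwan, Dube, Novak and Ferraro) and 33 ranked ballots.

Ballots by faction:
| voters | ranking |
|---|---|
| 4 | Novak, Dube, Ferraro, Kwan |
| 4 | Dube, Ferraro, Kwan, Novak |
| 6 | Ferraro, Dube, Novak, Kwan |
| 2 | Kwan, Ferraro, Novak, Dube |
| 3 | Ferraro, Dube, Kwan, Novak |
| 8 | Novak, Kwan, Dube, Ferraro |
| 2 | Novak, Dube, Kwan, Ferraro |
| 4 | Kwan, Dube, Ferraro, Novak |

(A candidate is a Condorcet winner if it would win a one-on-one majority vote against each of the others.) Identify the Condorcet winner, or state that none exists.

Pairwise majorities:
Kwan vs Dube: Dube wins 19–14.
Kwan vs Novak: 13 to 20, Novak.
Kwan vs Ferraro: Kwan preferred on 2+8+2+4 = 16 ballots; Ferraro wins 17–16.
Dube vs Novak: Dube wins 17–16.
Dube–Ferraro: Dube 22–11.
Novak vs Ferraro: Ferraro, 19–14.
Dube defeats every rival head-to-head and is the Condorcet winner.

Dube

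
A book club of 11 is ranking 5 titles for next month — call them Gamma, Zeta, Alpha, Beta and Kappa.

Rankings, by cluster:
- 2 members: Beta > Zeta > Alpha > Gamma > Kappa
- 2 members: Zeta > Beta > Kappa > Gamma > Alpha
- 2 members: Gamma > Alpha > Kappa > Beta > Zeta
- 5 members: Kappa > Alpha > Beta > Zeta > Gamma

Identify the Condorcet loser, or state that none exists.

Pairwise majorities:
Gamma vs Zeta: Gamma is ranked higher on 2 ballots, Zeta on 9. Zeta wins 9–2.
Gamma vs Alpha: Alpha, 7–4.
Gamma vs Beta: Beta, 9–2.
Gamma–Kappa: Kappa 7–4.
Zeta–Alpha: Alpha 7–4.
Zeta vs Beta: Zeta preferred on 2 ballots; Beta wins 9–2.
Zeta vs Kappa: 2+2 = 4 for Zeta, 7 for Kappa — Kappa by 7–4.
Alpha–Beta: Alpha 7–4.
Alpha–Kappa: Kappa 7–4.
Beta vs Kappa: Beta is ranked higher on 2+2 = 4 ballots, Kappa on 7. Kappa wins 7–4.
Gamma loses to every other book — it is the Condorcet loser.

Gamma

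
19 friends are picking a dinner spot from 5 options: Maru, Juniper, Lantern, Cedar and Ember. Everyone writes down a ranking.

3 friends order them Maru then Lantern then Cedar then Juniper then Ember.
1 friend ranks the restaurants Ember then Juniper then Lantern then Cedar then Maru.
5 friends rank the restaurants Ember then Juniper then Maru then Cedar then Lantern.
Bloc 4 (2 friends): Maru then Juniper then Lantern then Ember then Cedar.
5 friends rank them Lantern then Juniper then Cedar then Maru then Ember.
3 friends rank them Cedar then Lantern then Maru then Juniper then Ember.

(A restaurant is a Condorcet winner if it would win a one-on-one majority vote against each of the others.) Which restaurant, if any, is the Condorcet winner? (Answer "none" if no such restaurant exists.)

none

Check each pair by majority over 19 ballots:
Maru vs Juniper: Maru preferred on 3+2+3 = 8 ballots; Juniper wins 11–8.
Maru vs Lantern: Maru is ranked higher on 3+5+2 = 10 ballots, Lantern on 9. Maru wins 10–9.
Maru vs Cedar: 3+5+2 = 10 for Maru, 9 for Cedar — Maru by 10–9.
Maru vs Ember: Maru preferred on 3+2+5+3 = 13 ballots; Maru wins 13–6.
Juniper vs Lantern: 1+5+2 = 8 for Juniper, 11 for Lantern — Lantern by 11–8.
Juniper vs Cedar: Juniper is ranked higher on 1+5+2+5 = 13 ballots, Cedar on 6. Juniper wins 13–6.
Juniper vs Ember: 3+2+5+3 = 13 for Juniper, 6 for Ember — Juniper by 13–6.
Lantern vs Cedar: 11 to 8, Lantern.
Lantern vs Ember: 3+2+5+3 = 13 for Lantern, 6 for Ember — Lantern by 13–6.
Cedar vs Ember: 3+5+3 = 11 for Cedar, 8 for Ember — Cedar by 11–8.
Each restaurant drops at least one matchup (Maru loses to Juniper; Juniper loses to Lantern; Lantern loses to Maru; Cedar loses to Maru; Ember loses to Maru); the cycle Maru → Lantern → Juniper → Maru rules out a Condorcet winner.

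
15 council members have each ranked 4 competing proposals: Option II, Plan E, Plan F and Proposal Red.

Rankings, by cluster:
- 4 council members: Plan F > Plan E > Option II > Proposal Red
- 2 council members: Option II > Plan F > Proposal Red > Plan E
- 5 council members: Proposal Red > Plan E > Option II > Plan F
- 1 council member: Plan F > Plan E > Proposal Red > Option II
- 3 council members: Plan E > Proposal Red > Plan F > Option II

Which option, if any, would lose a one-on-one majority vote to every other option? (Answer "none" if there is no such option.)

Head-to-head results (15 council members):
Option II vs Plan E: Plan E wins 13–2.
Option II vs Plan F: Plan F, 8–7.
Option II–Proposal Red: Proposal Red 9–6.
Plan E vs Plan F: Plan E, 8–7.
Plan E vs Proposal Red: Plan E, 8–7.
Plan F vs Proposal Red: Proposal Red, 8–7.
Option II loses to every other option — it is the Condorcet loser.

Option II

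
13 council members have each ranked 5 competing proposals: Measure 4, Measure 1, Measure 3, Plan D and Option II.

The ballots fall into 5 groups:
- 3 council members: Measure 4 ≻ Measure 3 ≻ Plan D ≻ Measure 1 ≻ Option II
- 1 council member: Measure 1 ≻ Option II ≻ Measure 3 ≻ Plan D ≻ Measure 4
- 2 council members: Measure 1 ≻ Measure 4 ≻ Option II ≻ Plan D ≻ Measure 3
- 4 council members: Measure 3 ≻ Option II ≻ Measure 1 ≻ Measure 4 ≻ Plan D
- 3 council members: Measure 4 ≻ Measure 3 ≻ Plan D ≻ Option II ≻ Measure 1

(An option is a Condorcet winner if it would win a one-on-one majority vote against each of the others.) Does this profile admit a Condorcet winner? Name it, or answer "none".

none

Head-to-head results (13 council members):
Measure 4 vs Measure 1: Measure 4 is ranked higher on 3+3 = 6 ballots, Measure 1 on 7. Measure 1 wins 7–6.
Measure 4 vs Measure 3: 8 to 5, Measure 4.
Measure 4 vs Plan D: Measure 4 preferred on 3+2+4+3 = 12 ballots; Measure 4 wins 12–1.
Measure 4 vs Option II: Measure 4 preferred on 3+2+3 = 8 ballots; Measure 4 wins 8–5.
Measure 1 vs Measure 3: Measure 3 wins 10–3.
Measure 1 vs Plan D: 1+2+4 = 7 for Measure 1, 6 for Plan D — Measure 1 by 7–6.
Measure 1–Option II: Option II 7–6.
Measure 3 vs Plan D: Measure 3, 11–2.
Measure 3 vs Option II: Measure 3, 10–3.
Plan D vs Option II: Option II wins 7–6.
Each option drops at least one matchup (Measure 4 loses to Measure 1; Measure 1 loses to Measure 3; Measure 3 loses to Measure 4; Plan D loses to Measure 4; Option II loses to Measure 4); the cycle Measure 4 beats Measure 3 beats Measure 1 beats Measure 4 rules out a Condorcet winner.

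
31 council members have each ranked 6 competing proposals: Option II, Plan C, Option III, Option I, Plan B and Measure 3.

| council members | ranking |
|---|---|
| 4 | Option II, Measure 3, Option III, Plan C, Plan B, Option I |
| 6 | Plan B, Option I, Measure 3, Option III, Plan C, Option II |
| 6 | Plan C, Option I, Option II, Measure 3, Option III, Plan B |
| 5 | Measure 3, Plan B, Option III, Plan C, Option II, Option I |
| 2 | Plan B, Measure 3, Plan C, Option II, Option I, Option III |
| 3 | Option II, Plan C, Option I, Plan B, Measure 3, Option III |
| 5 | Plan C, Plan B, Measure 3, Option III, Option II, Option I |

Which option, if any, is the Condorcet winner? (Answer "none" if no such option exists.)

Check each pair by majority over 31 ballots:
Option II vs Plan C: Option II preferred on 4+3 = 7 ballots; Plan C wins 24–7.
Option II vs Option III: Option III, 16–15.
Option II vs Option I: Option II is ranked higher on 4+5+2+3+5 = 19 ballots, Option I on 12. Option II wins 19–12.
Option II vs Plan B: 4+6+3 = 13 for Option II, 18 for Plan B — Plan B by 18–13.
Option II–Measure 3: Measure 3 18–13.
Plan C vs Option III: Plan C wins 16–15.
Plan C vs Option I: 25 to 6, Plan C.
Plan C vs Plan B: Plan C wins 18–13.
Plan C vs Measure 3: 6+3+5 = 14 for Plan C, 17 for Measure 3 — Measure 3 by 17–14.
Option III vs Option I: Option I, 17–14.
Option III vs Plan B: Plan B, 21–10.
Option III–Measure 3: Measure 3 31–0.
Option I vs Plan B: Option I preferred on 6+3 = 9 ballots; Plan B wins 22–9.
Option I vs Measure 3: Measure 3 wins 16–15.
Plan B vs Measure 3: Plan B is ranked higher on 6+2+3+5 = 16 ballots, Measure 3 on 15. Plan B wins 16–15.
Every option loses at least once (Option II loses to Plan C; Plan C loses to Measure 3; Option III loses to Plan C; Option I loses to Option II; Plan B loses to Plan C; Measure 3 loses to Plan B). The majority relation contains the cycle Option II beats Option I beats Option III beats Option II, so there is no Condorcet winner.

none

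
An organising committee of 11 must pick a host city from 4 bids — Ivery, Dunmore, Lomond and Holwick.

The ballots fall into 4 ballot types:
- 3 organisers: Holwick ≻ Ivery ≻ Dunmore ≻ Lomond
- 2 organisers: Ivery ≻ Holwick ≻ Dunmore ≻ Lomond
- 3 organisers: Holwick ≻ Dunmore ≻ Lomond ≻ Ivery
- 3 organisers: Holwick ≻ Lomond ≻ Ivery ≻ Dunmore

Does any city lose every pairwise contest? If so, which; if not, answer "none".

none

Head-to-head results (11 organisers):
Ivery vs Dunmore: Ivery wins 8–3.
Ivery vs Lomond: Lomond wins 6–5.
Ivery vs Holwick: Ivery is ranked higher on 2 ballots, Holwick on 9. Holwick wins 9–2.
Dunmore–Lomond: Dunmore 8–3.
Dunmore vs Holwick: Holwick wins 11–0.
Lomond–Holwick: Holwick 11–0.
Each city has at least one pairwise win (Ivery beats Dunmore; Dunmore beats Lomond; Lomond beats Ivery; Holwick beats Ivery) — no Condorcet loser.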